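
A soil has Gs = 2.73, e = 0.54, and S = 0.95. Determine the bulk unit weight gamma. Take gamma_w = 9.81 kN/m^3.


Result: 20.658 kN/m^3

Derivation:
Using gamma = gamma_w * (Gs + S*e) / (1 + e)
Numerator: Gs + S*e = 2.73 + 0.95*0.54 = 3.243
Denominator: 1 + e = 1 + 0.54 = 1.54
gamma = 9.81 * 3.243 / 1.54
gamma = 20.658 kN/m^3


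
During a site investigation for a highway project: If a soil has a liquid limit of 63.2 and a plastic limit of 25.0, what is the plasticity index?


Using PI = LL - PL
PI = 63.2 - 25.0
PI = 38.2


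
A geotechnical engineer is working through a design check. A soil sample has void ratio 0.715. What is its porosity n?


Using the relation n = e / (1 + e)
n = 0.715 / (1 + 0.715)
n = 0.715 / 1.715
n = 0.4169


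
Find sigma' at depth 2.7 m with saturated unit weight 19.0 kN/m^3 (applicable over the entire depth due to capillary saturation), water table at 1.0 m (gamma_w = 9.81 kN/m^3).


Total stress = gamma_sat * depth
sigma = 19.0 * 2.7 = 51.3 kPa
Pore water pressure u = gamma_w * (depth - d_wt)
u = 9.81 * (2.7 - 1.0) = 16.677 kPa
Effective stress = sigma - u
sigma' = 51.3 - 16.677 = 34.62 kPa


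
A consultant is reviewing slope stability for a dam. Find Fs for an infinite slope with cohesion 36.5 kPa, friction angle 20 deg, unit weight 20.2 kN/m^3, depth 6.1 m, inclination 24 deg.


Result: 1.615

Derivation:
Using Fs = c / (gamma*H*sin(beta)*cos(beta)) + tan(phi)/tan(beta)
Cohesion contribution = 36.5 / (20.2*6.1*sin(24)*cos(24))
Cohesion contribution = 0.797202
Friction contribution = tan(20)/tan(24) = 0.817491
Fs = 0.797202 + 0.817491
Fs = 1.615


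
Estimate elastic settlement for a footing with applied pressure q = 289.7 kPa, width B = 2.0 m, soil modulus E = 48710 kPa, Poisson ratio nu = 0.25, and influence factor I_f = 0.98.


Result: 10.928 mm

Derivation:
Using Se = q * B * (1 - nu^2) * I_f / E
1 - nu^2 = 1 - 0.25^2 = 0.9375
Se = 289.7 * 2.0 * 0.9375 * 0.98 / 48710
Se = 0.010928 m
Convert to mm: Se = 0.010928 * 1000 = 10.928 mm


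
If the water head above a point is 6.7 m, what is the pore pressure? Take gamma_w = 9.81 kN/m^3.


Result: 65.73 kPa

Derivation:
Using u = gamma_w * h_w
u = 9.81 * 6.7
u = 65.73 kPa


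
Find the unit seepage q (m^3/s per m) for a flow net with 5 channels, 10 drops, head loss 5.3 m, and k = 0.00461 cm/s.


Convert k to m/s for unit consistency with H:
k = 0.00461 cm/s = 0.00461 / 100 m/s = 4.61e-05 m/s
Using q = k * H * Nf / Nd
Nf / Nd = 5 / 10 = 0.5
q = 4.61e-05 * 5.3 * 0.5
q = 0.0001222 m^3/s per m


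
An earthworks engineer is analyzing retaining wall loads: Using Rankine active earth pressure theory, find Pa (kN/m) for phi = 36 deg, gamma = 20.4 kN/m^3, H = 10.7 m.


Compute active earth pressure coefficient:
Ka = tan^2(45 - phi/2) = tan^2(27.0) = 0.259616
Compute active force:
Pa = 0.5 * Ka * gamma * H^2
Pa = 0.5 * 0.259616 * 20.4 * 10.7^2
Pa = 303.18 kN/m


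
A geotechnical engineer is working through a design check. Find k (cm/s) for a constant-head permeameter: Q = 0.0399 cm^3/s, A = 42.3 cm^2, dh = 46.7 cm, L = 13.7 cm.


Compute hydraulic gradient:
i = dh / L = 46.7 / 13.7 = 3.40876
Then apply Darcy's law:
k = Q / (A * i)
k = 0.0399 / (42.3 * 3.40876)
k = 0.0399 / 144.191
k = 0.000277 cm/s


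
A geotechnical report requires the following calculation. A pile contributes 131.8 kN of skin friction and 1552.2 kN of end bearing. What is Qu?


Using Qu = Qf + Qb
Qu = 131.8 + 1552.2
Qu = 1684.0 kN


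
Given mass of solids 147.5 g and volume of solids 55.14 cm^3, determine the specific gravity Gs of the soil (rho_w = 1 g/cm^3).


Using Gs = m_s / (V_s * rho_w)
Since rho_w = 1 g/cm^3:
Gs = 147.5 / 55.14
Gs = 2.675


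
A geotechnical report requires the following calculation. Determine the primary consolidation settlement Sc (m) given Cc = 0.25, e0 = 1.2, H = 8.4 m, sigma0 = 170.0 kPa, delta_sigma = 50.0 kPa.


Result: 0.1069 m

Derivation:
Using Sc = Cc * H / (1 + e0) * log10((sigma0 + delta_sigma) / sigma0)
Stress ratio = (170.0 + 50.0) / 170.0 = 1.29412
log10(1.29412) = 0.111974
Cc * H / (1 + e0) = 0.25 * 8.4 / (1 + 1.2) = 0.954545
Sc = 0.954545 * 0.111974
Sc = 0.1069 m


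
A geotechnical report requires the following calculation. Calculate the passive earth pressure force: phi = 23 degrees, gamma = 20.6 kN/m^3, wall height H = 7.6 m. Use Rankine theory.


Compute passive earth pressure coefficient:
Kp = tan^2(45 + phi/2) = tan^2(56.5) = 2.282623
Compute passive force:
Pp = 0.5 * Kp * gamma * H^2
Pp = 0.5 * 2.282623 * 20.6 * 7.6^2
Pp = 1358.0 kN/m


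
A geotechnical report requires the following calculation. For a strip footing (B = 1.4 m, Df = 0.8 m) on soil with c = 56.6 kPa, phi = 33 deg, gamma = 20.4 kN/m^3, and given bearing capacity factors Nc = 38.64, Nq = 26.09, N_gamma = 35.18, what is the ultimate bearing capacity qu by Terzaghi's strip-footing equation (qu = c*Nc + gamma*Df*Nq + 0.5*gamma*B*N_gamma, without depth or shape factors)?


Result: 3115.18 kPa

Derivation:
Compute qu = c*Nc + gamma*Df*Nq + 0.5*gamma*B*N_gamma
Term 1: 56.6 * 38.64 = 2187.024
Term 2: 20.4 * 0.8 * 26.09 = 425.7888
Term 3: 0.5 * 20.4 * 1.4 * 35.18 = 502.3704
qu = 2187.024 + 425.7888 + 502.3704
qu = 3115.18 kPa


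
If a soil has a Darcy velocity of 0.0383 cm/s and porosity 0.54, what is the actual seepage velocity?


Using v_s = v_d / n
v_s = 0.0383 / 0.54
v_s = 0.07093 cm/s


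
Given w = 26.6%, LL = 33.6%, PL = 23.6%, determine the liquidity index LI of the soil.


First compute the plasticity index:
PI = LL - PL = 33.6 - 23.6 = 10.0
Then compute the liquidity index:
LI = (w - PL) / PI
LI = (26.6 - 23.6) / 10.0
LI = 0.3


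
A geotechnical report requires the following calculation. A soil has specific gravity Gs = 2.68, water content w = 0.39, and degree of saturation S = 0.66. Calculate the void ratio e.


Using the relation e = Gs * w / S
e = 2.68 * 0.39 / 0.66
e = 1.5836


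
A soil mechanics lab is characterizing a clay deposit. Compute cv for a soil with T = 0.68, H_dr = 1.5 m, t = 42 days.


Using cv = T * H_dr^2 / t
H_dr^2 = 1.5^2 = 2.25
cv = 0.68 * 2.25 / 42
cv = 0.03643 m^2/day


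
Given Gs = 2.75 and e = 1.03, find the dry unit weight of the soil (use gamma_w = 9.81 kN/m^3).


Result: 13.289 kN/m^3

Derivation:
Using gamma_d = Gs * gamma_w / (1 + e)
gamma_d = 2.75 * 9.81 / (1 + 1.03)
gamma_d = 2.75 * 9.81 / 2.03
gamma_d = 13.289 kN/m^3


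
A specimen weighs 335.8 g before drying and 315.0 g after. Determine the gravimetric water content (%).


Result: 6.6 %

Derivation:
Using w = (m_wet - m_dry) / m_dry * 100
m_wet - m_dry = 335.8 - 315.0 = 20.8 g
w = 20.8 / 315.0 * 100
w = 6.6 %


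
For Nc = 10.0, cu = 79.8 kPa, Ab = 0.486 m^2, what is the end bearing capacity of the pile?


Using Qb = Nc * cu * Ab
Qb = 10.0 * 79.8 * 0.486
Qb = 387.83 kN


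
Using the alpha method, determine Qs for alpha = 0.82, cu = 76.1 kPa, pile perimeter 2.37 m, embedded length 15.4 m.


Result: 2277.55 kN

Derivation:
Using Qs = alpha * cu * perimeter * L
Qs = 0.82 * 76.1 * 2.37 * 15.4
Qs = 2277.55 kN


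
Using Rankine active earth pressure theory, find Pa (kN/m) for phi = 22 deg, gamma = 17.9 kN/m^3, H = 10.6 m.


Compute active earth pressure coefficient:
Ka = tan^2(45 - phi/2) = tan^2(34.0) = 0.454962
Compute active force:
Pa = 0.5 * Ka * gamma * H^2
Pa = 0.5 * 0.454962 * 17.9 * 10.6^2
Pa = 457.52 kN/m


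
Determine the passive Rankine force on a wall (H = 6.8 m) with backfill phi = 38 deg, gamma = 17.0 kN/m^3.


Compute passive earth pressure coefficient:
Kp = tan^2(45 + phi/2) = tan^2(64.0) = 4.203746
Compute passive force:
Pp = 0.5 * Kp * gamma * H^2
Pp = 0.5 * 4.203746 * 17.0 * 6.8^2
Pp = 1652.24 kN/m


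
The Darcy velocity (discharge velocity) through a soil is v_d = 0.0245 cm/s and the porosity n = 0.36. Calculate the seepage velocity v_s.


Result: 0.06806 cm/s

Derivation:
Using v_s = v_d / n
v_s = 0.0245 / 0.36
v_s = 0.06806 cm/s


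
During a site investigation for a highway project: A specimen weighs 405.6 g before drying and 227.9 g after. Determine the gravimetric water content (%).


Using w = (m_wet - m_dry) / m_dry * 100
m_wet - m_dry = 405.6 - 227.9 = 177.7 g
w = 177.7 / 227.9 * 100
w = 77.97 %


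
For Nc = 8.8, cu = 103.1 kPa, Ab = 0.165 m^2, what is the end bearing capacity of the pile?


Using Qb = Nc * cu * Ab
Qb = 8.8 * 103.1 * 0.165
Qb = 149.7 kN


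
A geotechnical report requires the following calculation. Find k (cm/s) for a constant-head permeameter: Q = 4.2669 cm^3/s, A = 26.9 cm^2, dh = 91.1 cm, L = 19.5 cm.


Result: 0.033953 cm/s

Derivation:
Compute hydraulic gradient:
i = dh / L = 91.1 / 19.5 = 4.67179
Then apply Darcy's law:
k = Q / (A * i)
k = 4.2669 / (26.9 * 4.67179)
k = 4.2669 / 125.671
k = 0.033953 cm/s


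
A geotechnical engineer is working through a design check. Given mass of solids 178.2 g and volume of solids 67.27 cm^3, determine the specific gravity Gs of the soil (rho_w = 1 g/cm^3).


Result: 2.649

Derivation:
Using Gs = m_s / (V_s * rho_w)
Since rho_w = 1 g/cm^3:
Gs = 178.2 / 67.27
Gs = 2.649


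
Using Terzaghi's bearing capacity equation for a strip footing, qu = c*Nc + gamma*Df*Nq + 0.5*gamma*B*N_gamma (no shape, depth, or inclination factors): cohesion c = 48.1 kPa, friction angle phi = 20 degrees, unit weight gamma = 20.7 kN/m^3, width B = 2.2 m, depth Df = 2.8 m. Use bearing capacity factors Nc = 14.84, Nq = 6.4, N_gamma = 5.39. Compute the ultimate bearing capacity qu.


Compute qu = c*Nc + gamma*Df*Nq + 0.5*gamma*B*N_gamma
Term 1: 48.1 * 14.84 = 713.804
Term 2: 20.7 * 2.8 * 6.4 = 370.944
Term 3: 0.5 * 20.7 * 2.2 * 5.39 = 122.7303
qu = 713.804 + 370.944 + 122.7303
qu = 1207.48 kPa


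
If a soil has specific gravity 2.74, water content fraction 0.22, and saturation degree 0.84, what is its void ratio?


Result: 0.7176

Derivation:
Using the relation e = Gs * w / S
e = 2.74 * 0.22 / 0.84
e = 0.7176


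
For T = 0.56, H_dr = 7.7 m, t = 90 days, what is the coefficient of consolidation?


Result: 0.36892 m^2/day

Derivation:
Using cv = T * H_dr^2 / t
H_dr^2 = 7.7^2 = 59.29
cv = 0.56 * 59.29 / 90
cv = 0.36892 m^2/day


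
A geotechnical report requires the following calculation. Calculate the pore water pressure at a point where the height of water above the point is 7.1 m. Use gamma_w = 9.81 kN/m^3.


Using u = gamma_w * h_w
u = 9.81 * 7.1
u = 69.65 kPa


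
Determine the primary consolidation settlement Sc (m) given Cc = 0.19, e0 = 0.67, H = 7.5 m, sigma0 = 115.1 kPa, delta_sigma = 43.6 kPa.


Using Sc = Cc * H / (1 + e0) * log10((sigma0 + delta_sigma) / sigma0)
Stress ratio = (115.1 + 43.6) / 115.1 = 1.3788
log10(1.3788) = 0.139502
Cc * H / (1 + e0) = 0.19 * 7.5 / (1 + 0.67) = 0.853293
Sc = 0.853293 * 0.139502
Sc = 0.119 m


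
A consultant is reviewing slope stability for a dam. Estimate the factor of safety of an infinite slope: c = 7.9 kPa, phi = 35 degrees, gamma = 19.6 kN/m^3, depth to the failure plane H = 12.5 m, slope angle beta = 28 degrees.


Using Fs = c / (gamma*H*sin(beta)*cos(beta)) + tan(phi)/tan(beta)
Cohesion contribution = 7.9 / (19.6*12.5*sin(28)*cos(28))
Cohesion contribution = 0.0777887
Friction contribution = tan(35)/tan(28) = 1.3169
Fs = 0.0777887 + 1.3169
Fs = 1.395


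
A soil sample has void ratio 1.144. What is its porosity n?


Using the relation n = e / (1 + e)
n = 1.144 / (1 + 1.144)
n = 1.144 / 2.144
n = 0.5336


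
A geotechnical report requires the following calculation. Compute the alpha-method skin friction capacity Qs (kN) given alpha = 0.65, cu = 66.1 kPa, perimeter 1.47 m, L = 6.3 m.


Using Qs = alpha * cu * perimeter * L
Qs = 0.65 * 66.1 * 1.47 * 6.3
Qs = 397.9 kN


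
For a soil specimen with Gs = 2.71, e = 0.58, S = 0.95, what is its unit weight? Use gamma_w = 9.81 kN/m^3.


Using gamma = gamma_w * (Gs + S*e) / (1 + e)
Numerator: Gs + S*e = 2.71 + 0.95*0.58 = 3.261
Denominator: 1 + e = 1 + 0.58 = 1.58
gamma = 9.81 * 3.261 / 1.58
gamma = 20.247 kN/m^3


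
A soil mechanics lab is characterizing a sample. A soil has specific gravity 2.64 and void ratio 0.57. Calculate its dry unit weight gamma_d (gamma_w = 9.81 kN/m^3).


Result: 16.496 kN/m^3

Derivation:
Using gamma_d = Gs * gamma_w / (1 + e)
gamma_d = 2.64 * 9.81 / (1 + 0.57)
gamma_d = 2.64 * 9.81 / 1.57
gamma_d = 16.496 kN/m^3


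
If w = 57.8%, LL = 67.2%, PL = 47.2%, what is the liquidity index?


First compute the plasticity index:
PI = LL - PL = 67.2 - 47.2 = 20.0
Then compute the liquidity index:
LI = (w - PL) / PI
LI = (57.8 - 47.2) / 20.0
LI = 0.53


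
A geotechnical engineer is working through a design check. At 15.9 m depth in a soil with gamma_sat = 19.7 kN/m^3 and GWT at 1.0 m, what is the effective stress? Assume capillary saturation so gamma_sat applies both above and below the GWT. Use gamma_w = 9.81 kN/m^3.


Total stress = gamma_sat * depth
sigma = 19.7 * 15.9 = 313.23 kPa
Pore water pressure u = gamma_w * (depth - d_wt)
u = 9.81 * (15.9 - 1.0) = 146.169 kPa
Effective stress = sigma - u
sigma' = 313.23 - 146.169 = 167.06 kPa


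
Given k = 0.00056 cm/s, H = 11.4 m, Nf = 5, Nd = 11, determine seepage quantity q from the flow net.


Convert k to m/s for unit consistency with H:
k = 0.00056 cm/s = 0.00056 / 100 m/s = 5.6e-06 m/s
Using q = k * H * Nf / Nd
Nf / Nd = 5 / 11 = 0.4545
q = 5.6e-06 * 11.4 * 0.4545
q = 2.902e-05 m^3/s per m


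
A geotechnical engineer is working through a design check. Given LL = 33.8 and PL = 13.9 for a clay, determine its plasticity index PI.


Result: 19.9

Derivation:
Using PI = LL - PL
PI = 33.8 - 13.9
PI = 19.9


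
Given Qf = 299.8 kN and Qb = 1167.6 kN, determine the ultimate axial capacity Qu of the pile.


Using Qu = Qf + Qb
Qu = 299.8 + 1167.6
Qu = 1467.4 kN


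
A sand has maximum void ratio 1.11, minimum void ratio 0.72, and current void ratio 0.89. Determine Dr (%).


Using Dr = (e_max - e) / (e_max - e_min) * 100
e_max - e = 1.11 - 0.89 = 0.22
e_max - e_min = 1.11 - 0.72 = 0.39
Dr = 0.22 / 0.39 * 100
Dr = 56.41 %


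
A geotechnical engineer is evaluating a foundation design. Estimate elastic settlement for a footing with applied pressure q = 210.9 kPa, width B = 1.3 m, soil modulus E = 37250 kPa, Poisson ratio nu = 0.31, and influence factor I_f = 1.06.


Using Se = q * B * (1 - nu^2) * I_f / E
1 - nu^2 = 1 - 0.31^2 = 0.9039
Se = 210.9 * 1.3 * 0.9039 * 1.06 / 37250
Se = 0.007052 m
Convert to mm: Se = 0.007052 * 1000 = 7.052 mm


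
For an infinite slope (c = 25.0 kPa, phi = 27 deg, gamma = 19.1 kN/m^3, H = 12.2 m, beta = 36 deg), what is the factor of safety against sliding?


Using Fs = c / (gamma*H*sin(beta)*cos(beta)) + tan(phi)/tan(beta)
Cohesion contribution = 25.0 / (19.1*12.2*sin(36)*cos(36))
Cohesion contribution = 0.225616
Friction contribution = tan(27)/tan(36) = 0.701302
Fs = 0.225616 + 0.701302
Fs = 0.927


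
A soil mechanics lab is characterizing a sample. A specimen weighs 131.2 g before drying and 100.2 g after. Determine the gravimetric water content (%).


Result: 30.94 %

Derivation:
Using w = (m_wet - m_dry) / m_dry * 100
m_wet - m_dry = 131.2 - 100.2 = 31.0 g
w = 31.0 / 100.2 * 100
w = 30.94 %


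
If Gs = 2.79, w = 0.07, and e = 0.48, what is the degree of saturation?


Using S = Gs * w / e
S = 2.79 * 0.07 / 0.48
S = 0.4069


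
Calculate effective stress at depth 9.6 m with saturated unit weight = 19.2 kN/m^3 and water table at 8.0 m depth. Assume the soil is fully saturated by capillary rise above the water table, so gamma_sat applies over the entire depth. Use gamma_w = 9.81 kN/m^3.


Total stress = gamma_sat * depth
sigma = 19.2 * 9.6 = 184.32 kPa
Pore water pressure u = gamma_w * (depth - d_wt)
u = 9.81 * (9.6 - 8.0) = 15.696 kPa
Effective stress = sigma - u
sigma' = 184.32 - 15.696 = 168.62 kPa


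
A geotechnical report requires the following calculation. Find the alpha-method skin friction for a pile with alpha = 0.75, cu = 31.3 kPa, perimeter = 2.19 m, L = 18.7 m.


Using Qs = alpha * cu * perimeter * L
Qs = 0.75 * 31.3 * 2.19 * 18.7
Qs = 961.37 kN


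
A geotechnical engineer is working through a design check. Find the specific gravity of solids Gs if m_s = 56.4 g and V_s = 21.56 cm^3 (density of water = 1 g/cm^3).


Using Gs = m_s / (V_s * rho_w)
Since rho_w = 1 g/cm^3:
Gs = 56.4 / 21.56
Gs = 2.616


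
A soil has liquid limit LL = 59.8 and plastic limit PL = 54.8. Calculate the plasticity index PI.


Using PI = LL - PL
PI = 59.8 - 54.8
PI = 5.0


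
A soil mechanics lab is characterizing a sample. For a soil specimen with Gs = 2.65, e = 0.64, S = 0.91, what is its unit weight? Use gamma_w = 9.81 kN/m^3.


Using gamma = gamma_w * (Gs + S*e) / (1 + e)
Numerator: Gs + S*e = 2.65 + 0.91*0.64 = 3.2324
Denominator: 1 + e = 1 + 0.64 = 1.64
gamma = 9.81 * 3.2324 / 1.64
gamma = 19.335 kN/m^3


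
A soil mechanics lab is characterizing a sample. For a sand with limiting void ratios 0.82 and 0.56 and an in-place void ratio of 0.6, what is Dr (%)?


Using Dr = (e_max - e) / (e_max - e_min) * 100
e_max - e = 0.82 - 0.6 = 0.22
e_max - e_min = 0.82 - 0.56 = 0.26
Dr = 0.22 / 0.26 * 100
Dr = 84.62 %


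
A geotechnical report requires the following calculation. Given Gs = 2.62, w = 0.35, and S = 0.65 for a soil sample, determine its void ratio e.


Result: 1.4108

Derivation:
Using the relation e = Gs * w / S
e = 2.62 * 0.35 / 0.65
e = 1.4108


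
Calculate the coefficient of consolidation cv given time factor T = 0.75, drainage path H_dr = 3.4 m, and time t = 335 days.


Result: 0.02588 m^2/day

Derivation:
Using cv = T * H_dr^2 / t
H_dr^2 = 3.4^2 = 11.56
cv = 0.75 * 11.56 / 335
cv = 0.02588 m^2/day


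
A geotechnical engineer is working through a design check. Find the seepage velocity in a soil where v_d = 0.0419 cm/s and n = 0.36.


Using v_s = v_d / n
v_s = 0.0419 / 0.36
v_s = 0.11639 cm/s


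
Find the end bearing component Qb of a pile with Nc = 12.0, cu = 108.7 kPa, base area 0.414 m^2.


Result: 540.02 kN

Derivation:
Using Qb = Nc * cu * Ab
Qb = 12.0 * 108.7 * 0.414
Qb = 540.02 kN


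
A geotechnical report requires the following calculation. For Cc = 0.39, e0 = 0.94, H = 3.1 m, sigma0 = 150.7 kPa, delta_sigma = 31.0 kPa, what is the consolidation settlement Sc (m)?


Result: 0.0506 m

Derivation:
Using Sc = Cc * H / (1 + e0) * log10((sigma0 + delta_sigma) / sigma0)
Stress ratio = (150.7 + 31.0) / 150.7 = 1.20571
log10(1.20571) = 0.0812417
Cc * H / (1 + e0) = 0.39 * 3.1 / (1 + 0.94) = 0.623196
Sc = 0.623196 * 0.0812417
Sc = 0.0506 m


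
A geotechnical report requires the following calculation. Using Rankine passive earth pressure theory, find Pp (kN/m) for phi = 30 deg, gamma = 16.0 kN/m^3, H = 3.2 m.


Compute passive earth pressure coefficient:
Kp = tan^2(45 + phi/2) = tan^2(60.0) = 3
Compute passive force:
Pp = 0.5 * Kp * gamma * H^2
Pp = 0.5 * 3 * 16.0 * 3.2^2
Pp = 245.76 kN/m


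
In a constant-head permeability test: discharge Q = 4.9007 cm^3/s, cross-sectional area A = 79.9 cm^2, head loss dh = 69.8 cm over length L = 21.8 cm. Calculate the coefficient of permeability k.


Result: 0.019156 cm/s

Derivation:
Compute hydraulic gradient:
i = dh / L = 69.8 / 21.8 = 3.20183
Then apply Darcy's law:
k = Q / (A * i)
k = 4.9007 / (79.9 * 3.20183)
k = 4.9007 / 255.827
k = 0.019156 cm/s


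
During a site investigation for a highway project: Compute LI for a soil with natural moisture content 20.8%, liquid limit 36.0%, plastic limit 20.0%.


First compute the plasticity index:
PI = LL - PL = 36.0 - 20.0 = 16.0
Then compute the liquidity index:
LI = (w - PL) / PI
LI = (20.8 - 20.0) / 16.0
LI = 0.05


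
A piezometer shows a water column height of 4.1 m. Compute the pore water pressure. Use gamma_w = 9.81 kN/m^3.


Result: 40.22 kPa

Derivation:
Using u = gamma_w * h_w
u = 9.81 * 4.1
u = 40.22 kPa


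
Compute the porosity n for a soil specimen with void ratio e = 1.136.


Result: 0.5318

Derivation:
Using the relation n = e / (1 + e)
n = 1.136 / (1 + 1.136)
n = 1.136 / 2.136
n = 0.5318


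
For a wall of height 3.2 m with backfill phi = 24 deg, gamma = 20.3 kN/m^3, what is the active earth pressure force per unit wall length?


Compute active earth pressure coefficient:
Ka = tan^2(45 - phi/2) = tan^2(33.0) = 0.42173
Compute active force:
Pa = 0.5 * Ka * gamma * H^2
Pa = 0.5 * 0.42173 * 20.3 * 3.2^2
Pa = 43.83 kN/m


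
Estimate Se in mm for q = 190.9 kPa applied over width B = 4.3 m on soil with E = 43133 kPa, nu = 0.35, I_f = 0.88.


Using Se = q * B * (1 - nu^2) * I_f / E
1 - nu^2 = 1 - 0.35^2 = 0.8775
Se = 190.9 * 4.3 * 0.8775 * 0.88 / 43133
Se = 0.014696 m
Convert to mm: Se = 0.014696 * 1000 = 14.696 mm


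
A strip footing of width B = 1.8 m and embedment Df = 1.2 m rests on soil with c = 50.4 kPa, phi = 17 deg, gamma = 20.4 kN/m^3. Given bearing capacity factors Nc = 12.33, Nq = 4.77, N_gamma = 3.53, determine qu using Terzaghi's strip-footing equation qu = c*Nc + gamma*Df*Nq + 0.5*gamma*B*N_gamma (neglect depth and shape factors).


Compute qu = c*Nc + gamma*Df*Nq + 0.5*gamma*B*N_gamma
Term 1: 50.4 * 12.33 = 621.432
Term 2: 20.4 * 1.2 * 4.77 = 116.7696
Term 3: 0.5 * 20.4 * 1.8 * 3.53 = 64.8108
qu = 621.432 + 116.7696 + 64.8108
qu = 803.01 kPa


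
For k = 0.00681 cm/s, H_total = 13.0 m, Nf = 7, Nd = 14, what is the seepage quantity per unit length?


Result: 0.0004426 m^3/s per m

Derivation:
Convert k to m/s for unit consistency with H:
k = 0.00681 cm/s = 0.00681 / 100 m/s = 6.81e-05 m/s
Using q = k * H * Nf / Nd
Nf / Nd = 7 / 14 = 0.5
q = 6.81e-05 * 13.0 * 0.5
q = 0.0004426 m^3/s per m


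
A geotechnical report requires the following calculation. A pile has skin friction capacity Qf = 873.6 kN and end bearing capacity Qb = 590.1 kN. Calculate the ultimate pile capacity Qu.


Result: 1463.7 kN

Derivation:
Using Qu = Qf + Qb
Qu = 873.6 + 590.1
Qu = 1463.7 kN


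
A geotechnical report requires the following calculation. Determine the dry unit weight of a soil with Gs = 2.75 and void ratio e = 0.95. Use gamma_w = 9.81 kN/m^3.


Result: 13.835 kN/m^3

Derivation:
Using gamma_d = Gs * gamma_w / (1 + e)
gamma_d = 2.75 * 9.81 / (1 + 0.95)
gamma_d = 2.75 * 9.81 / 1.95
gamma_d = 13.835 kN/m^3


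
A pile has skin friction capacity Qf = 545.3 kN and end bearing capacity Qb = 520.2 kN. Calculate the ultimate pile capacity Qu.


Using Qu = Qf + Qb
Qu = 545.3 + 520.2
Qu = 1065.5 kN


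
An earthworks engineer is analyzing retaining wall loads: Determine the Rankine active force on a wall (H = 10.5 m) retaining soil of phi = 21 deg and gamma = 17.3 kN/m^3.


Result: 450.47 kN/m

Derivation:
Compute active earth pressure coefficient:
Ka = tan^2(45 - phi/2) = tan^2(34.5) = 0.472355
Compute active force:
Pa = 0.5 * Ka * gamma * H^2
Pa = 0.5 * 0.472355 * 17.3 * 10.5^2
Pa = 450.47 kN/m


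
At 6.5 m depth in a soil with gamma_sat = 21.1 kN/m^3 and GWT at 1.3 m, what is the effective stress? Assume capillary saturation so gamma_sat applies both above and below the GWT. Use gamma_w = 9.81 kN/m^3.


Total stress = gamma_sat * depth
sigma = 21.1 * 6.5 = 137.15 kPa
Pore water pressure u = gamma_w * (depth - d_wt)
u = 9.81 * (6.5 - 1.3) = 51.012 kPa
Effective stress = sigma - u
sigma' = 137.15 - 51.012 = 86.14 kPa


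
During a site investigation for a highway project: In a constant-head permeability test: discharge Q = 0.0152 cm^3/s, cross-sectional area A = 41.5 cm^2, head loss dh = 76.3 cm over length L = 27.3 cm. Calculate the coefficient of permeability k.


Compute hydraulic gradient:
i = dh / L = 76.3 / 27.3 = 2.79487
Then apply Darcy's law:
k = Q / (A * i)
k = 0.0152 / (41.5 * 2.79487)
k = 0.0152 / 115.987
k = 0.000131 cm/s


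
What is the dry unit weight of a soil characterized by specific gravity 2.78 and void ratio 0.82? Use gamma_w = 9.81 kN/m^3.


Using gamma_d = Gs * gamma_w / (1 + e)
gamma_d = 2.78 * 9.81 / (1 + 0.82)
gamma_d = 2.78 * 9.81 / 1.82
gamma_d = 14.985 kN/m^3


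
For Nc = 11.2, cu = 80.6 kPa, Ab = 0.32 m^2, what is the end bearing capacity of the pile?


Result: 288.87 kN

Derivation:
Using Qb = Nc * cu * Ab
Qb = 11.2 * 80.6 * 0.32
Qb = 288.87 kN


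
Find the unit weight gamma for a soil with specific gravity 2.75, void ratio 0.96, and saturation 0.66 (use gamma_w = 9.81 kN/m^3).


Using gamma = gamma_w * (Gs + S*e) / (1 + e)
Numerator: Gs + S*e = 2.75 + 0.66*0.96 = 3.3836
Denominator: 1 + e = 1 + 0.96 = 1.96
gamma = 9.81 * 3.3836 / 1.96
gamma = 16.935 kN/m^3


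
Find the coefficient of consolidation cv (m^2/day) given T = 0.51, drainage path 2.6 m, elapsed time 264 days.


Using cv = T * H_dr^2 / t
H_dr^2 = 2.6^2 = 6.76
cv = 0.51 * 6.76 / 264
cv = 0.01306 m^2/day


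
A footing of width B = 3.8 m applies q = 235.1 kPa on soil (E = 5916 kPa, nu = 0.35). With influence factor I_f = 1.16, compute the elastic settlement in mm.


Using Se = q * B * (1 - nu^2) * I_f / E
1 - nu^2 = 1 - 0.35^2 = 0.8775
Se = 235.1 * 3.8 * 0.8775 * 1.16 / 5916
Se = 0.153714 m
Convert to mm: Se = 0.153714 * 1000 = 153.714 mm


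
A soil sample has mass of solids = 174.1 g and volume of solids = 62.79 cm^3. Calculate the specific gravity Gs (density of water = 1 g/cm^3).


Using Gs = m_s / (V_s * rho_w)
Since rho_w = 1 g/cm^3:
Gs = 174.1 / 62.79
Gs = 2.773


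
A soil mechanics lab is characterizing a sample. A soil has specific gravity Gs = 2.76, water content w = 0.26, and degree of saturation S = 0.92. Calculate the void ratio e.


Result: 0.78

Derivation:
Using the relation e = Gs * w / S
e = 2.76 * 0.26 / 0.92
e = 0.78


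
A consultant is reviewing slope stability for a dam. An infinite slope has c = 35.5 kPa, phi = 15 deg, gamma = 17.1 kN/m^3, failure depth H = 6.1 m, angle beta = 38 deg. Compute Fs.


Using Fs = c / (gamma*H*sin(beta)*cos(beta)) + tan(phi)/tan(beta)
Cohesion contribution = 35.5 / (17.1*6.1*sin(38)*cos(38))
Cohesion contribution = 0.701501
Friction contribution = tan(15)/tan(38) = 0.342959
Fs = 0.701501 + 0.342959
Fs = 1.044


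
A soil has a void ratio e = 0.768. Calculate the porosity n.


Using the relation n = e / (1 + e)
n = 0.768 / (1 + 0.768)
n = 0.768 / 1.768
n = 0.4344


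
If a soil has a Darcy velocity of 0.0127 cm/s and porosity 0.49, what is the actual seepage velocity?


Using v_s = v_d / n
v_s = 0.0127 / 0.49
v_s = 0.02592 cm/s


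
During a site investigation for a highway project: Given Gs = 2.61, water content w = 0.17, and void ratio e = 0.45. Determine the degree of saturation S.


Using S = Gs * w / e
S = 2.61 * 0.17 / 0.45
S = 0.986


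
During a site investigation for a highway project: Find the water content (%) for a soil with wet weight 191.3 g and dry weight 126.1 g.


Using w = (m_wet - m_dry) / m_dry * 100
m_wet - m_dry = 191.3 - 126.1 = 65.2 g
w = 65.2 / 126.1 * 100
w = 51.7 %


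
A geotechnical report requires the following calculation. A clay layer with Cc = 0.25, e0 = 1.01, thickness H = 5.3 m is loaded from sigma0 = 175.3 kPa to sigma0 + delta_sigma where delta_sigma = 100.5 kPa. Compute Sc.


Result: 0.1297 m

Derivation:
Using Sc = Cc * H / (1 + e0) * log10((sigma0 + delta_sigma) / sigma0)
Stress ratio = (175.3 + 100.5) / 175.3 = 1.5733
log10(1.5733) = 0.196812
Cc * H / (1 + e0) = 0.25 * 5.3 / (1 + 1.01) = 0.659204
Sc = 0.659204 * 0.196812
Sc = 0.1297 m


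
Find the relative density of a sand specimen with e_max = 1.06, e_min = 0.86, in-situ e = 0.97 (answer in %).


Result: 45.0 %

Derivation:
Using Dr = (e_max - e) / (e_max - e_min) * 100
e_max - e = 1.06 - 0.97 = 0.09
e_max - e_min = 1.06 - 0.86 = 0.2
Dr = 0.09 / 0.2 * 100
Dr = 45.0 %


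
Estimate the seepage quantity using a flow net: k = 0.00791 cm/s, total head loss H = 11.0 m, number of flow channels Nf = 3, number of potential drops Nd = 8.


Result: 0.0003263 m^3/s per m

Derivation:
Convert k to m/s for unit consistency with H:
k = 0.00791 cm/s = 0.00791 / 100 m/s = 7.91e-05 m/s
Using q = k * H * Nf / Nd
Nf / Nd = 3 / 8 = 0.375
q = 7.91e-05 * 11.0 * 0.375
q = 0.0003263 m^3/s per m


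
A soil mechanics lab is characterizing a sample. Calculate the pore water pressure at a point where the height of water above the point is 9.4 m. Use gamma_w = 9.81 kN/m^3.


Using u = gamma_w * h_w
u = 9.81 * 9.4
u = 92.21 kPa


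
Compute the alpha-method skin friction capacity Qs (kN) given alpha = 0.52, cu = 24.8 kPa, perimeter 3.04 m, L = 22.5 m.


Result: 882.09 kN

Derivation:
Using Qs = alpha * cu * perimeter * L
Qs = 0.52 * 24.8 * 3.04 * 22.5
Qs = 882.09 kN


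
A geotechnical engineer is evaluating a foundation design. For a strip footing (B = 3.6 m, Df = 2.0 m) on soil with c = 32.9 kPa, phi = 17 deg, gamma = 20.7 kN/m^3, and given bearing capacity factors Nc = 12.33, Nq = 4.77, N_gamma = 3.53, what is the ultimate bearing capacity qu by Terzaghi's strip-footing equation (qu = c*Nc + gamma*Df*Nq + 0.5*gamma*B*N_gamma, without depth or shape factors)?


Compute qu = c*Nc + gamma*Df*Nq + 0.5*gamma*B*N_gamma
Term 1: 32.9 * 12.33 = 405.657
Term 2: 20.7 * 2.0 * 4.77 = 197.478
Term 3: 0.5 * 20.7 * 3.6 * 3.53 = 131.5278
qu = 405.657 + 197.478 + 131.5278
qu = 734.66 kPa


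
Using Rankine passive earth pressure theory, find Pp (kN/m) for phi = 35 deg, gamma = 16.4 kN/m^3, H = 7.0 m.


Compute passive earth pressure coefficient:
Kp = tan^2(45 + phi/2) = tan^2(62.5) = 3.690172
Compute passive force:
Pp = 0.5 * Kp * gamma * H^2
Pp = 0.5 * 3.690172 * 16.4 * 7.0^2
Pp = 1482.71 kN/m


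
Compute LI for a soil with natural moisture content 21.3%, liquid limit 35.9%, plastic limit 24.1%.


Result: -0.237

Derivation:
First compute the plasticity index:
PI = LL - PL = 35.9 - 24.1 = 11.8
Then compute the liquidity index:
LI = (w - PL) / PI
LI = (21.3 - 24.1) / 11.8
LI = -0.237


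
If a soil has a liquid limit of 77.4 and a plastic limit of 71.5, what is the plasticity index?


Result: 5.9

Derivation:
Using PI = LL - PL
PI = 77.4 - 71.5
PI = 5.9


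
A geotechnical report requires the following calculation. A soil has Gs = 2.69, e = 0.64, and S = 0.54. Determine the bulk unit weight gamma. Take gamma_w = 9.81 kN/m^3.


Using gamma = gamma_w * (Gs + S*e) / (1 + e)
Numerator: Gs + S*e = 2.69 + 0.54*0.64 = 3.0356
Denominator: 1 + e = 1 + 0.64 = 1.64
gamma = 9.81 * 3.0356 / 1.64
gamma = 18.158 kN/m^3


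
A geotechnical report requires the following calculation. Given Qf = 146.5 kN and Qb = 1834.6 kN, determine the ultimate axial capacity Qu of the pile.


Using Qu = Qf + Qb
Qu = 146.5 + 1834.6
Qu = 1981.1 kN


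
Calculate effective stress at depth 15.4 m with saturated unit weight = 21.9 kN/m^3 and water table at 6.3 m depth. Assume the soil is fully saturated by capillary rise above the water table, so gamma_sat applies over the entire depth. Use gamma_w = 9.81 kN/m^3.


Result: 247.99 kPa

Derivation:
Total stress = gamma_sat * depth
sigma = 21.9 * 15.4 = 337.26 kPa
Pore water pressure u = gamma_w * (depth - d_wt)
u = 9.81 * (15.4 - 6.3) = 89.271 kPa
Effective stress = sigma - u
sigma' = 337.26 - 89.271 = 247.99 kPa


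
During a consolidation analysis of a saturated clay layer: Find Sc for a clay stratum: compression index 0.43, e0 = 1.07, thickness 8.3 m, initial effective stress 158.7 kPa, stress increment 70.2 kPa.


Using Sc = Cc * H / (1 + e0) * log10((sigma0 + delta_sigma) / sigma0)
Stress ratio = (158.7 + 70.2) / 158.7 = 1.44234
log10(1.44234) = 0.159069
Cc * H / (1 + e0) = 0.43 * 8.3 / (1 + 1.07) = 1.72415
Sc = 1.72415 * 0.159069
Sc = 0.2743 m


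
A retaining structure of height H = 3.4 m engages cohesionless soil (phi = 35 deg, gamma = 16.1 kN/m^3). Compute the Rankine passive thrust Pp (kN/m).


Result: 343.4 kN/m

Derivation:
Compute passive earth pressure coefficient:
Kp = tan^2(45 + phi/2) = tan^2(62.5) = 3.690172
Compute passive force:
Pp = 0.5 * Kp * gamma * H^2
Pp = 0.5 * 3.690172 * 16.1 * 3.4^2
Pp = 343.4 kN/m


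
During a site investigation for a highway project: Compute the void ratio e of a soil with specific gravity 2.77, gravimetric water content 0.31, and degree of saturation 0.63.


Result: 1.363

Derivation:
Using the relation e = Gs * w / S
e = 2.77 * 0.31 / 0.63
e = 1.363


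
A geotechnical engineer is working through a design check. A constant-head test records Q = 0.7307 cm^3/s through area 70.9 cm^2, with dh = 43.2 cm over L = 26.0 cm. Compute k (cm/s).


Result: 0.006203 cm/s

Derivation:
Compute hydraulic gradient:
i = dh / L = 43.2 / 26.0 = 1.66154
Then apply Darcy's law:
k = Q / (A * i)
k = 0.7307 / (70.9 * 1.66154)
k = 0.7307 / 117.803
k = 0.006203 cm/s


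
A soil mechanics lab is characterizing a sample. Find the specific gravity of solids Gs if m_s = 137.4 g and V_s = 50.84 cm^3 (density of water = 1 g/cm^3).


Using Gs = m_s / (V_s * rho_w)
Since rho_w = 1 g/cm^3:
Gs = 137.4 / 50.84
Gs = 2.703


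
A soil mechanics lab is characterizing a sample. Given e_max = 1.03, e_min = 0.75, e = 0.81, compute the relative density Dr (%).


Result: 78.57 %

Derivation:
Using Dr = (e_max - e) / (e_max - e_min) * 100
e_max - e = 1.03 - 0.81 = 0.22
e_max - e_min = 1.03 - 0.75 = 0.28
Dr = 0.22 / 0.28 * 100
Dr = 78.57 %


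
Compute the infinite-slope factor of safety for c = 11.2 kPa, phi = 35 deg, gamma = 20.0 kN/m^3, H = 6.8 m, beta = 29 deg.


Using Fs = c / (gamma*H*sin(beta)*cos(beta)) + tan(phi)/tan(beta)
Cohesion contribution = 11.2 / (20.0*6.8*sin(29)*cos(29))
Cohesion contribution = 0.194218
Friction contribution = tan(35)/tan(29) = 1.26321
Fs = 0.194218 + 1.26321
Fs = 1.457


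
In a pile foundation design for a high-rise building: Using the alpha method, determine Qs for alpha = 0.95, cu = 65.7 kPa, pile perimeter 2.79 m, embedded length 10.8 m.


Using Qs = alpha * cu * perimeter * L
Qs = 0.95 * 65.7 * 2.79 * 10.8
Qs = 1880.69 kN


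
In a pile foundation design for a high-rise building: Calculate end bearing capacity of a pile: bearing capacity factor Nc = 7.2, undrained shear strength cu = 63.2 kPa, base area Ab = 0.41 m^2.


Using Qb = Nc * cu * Ab
Qb = 7.2 * 63.2 * 0.41
Qb = 186.57 kN


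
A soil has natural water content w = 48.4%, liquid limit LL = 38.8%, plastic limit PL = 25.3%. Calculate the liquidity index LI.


Result: 1.711

Derivation:
First compute the plasticity index:
PI = LL - PL = 38.8 - 25.3 = 13.5
Then compute the liquidity index:
LI = (w - PL) / PI
LI = (48.4 - 25.3) / 13.5
LI = 1.711


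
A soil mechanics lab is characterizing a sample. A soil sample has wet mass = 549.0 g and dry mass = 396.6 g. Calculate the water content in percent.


Result: 38.43 %

Derivation:
Using w = (m_wet - m_dry) / m_dry * 100
m_wet - m_dry = 549.0 - 396.6 = 152.4 g
w = 152.4 / 396.6 * 100
w = 38.43 %


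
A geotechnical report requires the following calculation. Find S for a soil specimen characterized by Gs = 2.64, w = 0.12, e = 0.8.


Using S = Gs * w / e
S = 2.64 * 0.12 / 0.8
S = 0.396


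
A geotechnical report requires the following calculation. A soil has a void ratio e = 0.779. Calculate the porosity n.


Result: 0.4379

Derivation:
Using the relation n = e / (1 + e)
n = 0.779 / (1 + 0.779)
n = 0.779 / 1.779
n = 0.4379


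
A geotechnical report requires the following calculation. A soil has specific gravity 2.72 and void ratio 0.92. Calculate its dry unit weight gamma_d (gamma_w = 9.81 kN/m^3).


Using gamma_d = Gs * gamma_w / (1 + e)
gamma_d = 2.72 * 9.81 / (1 + 0.92)
gamma_d = 2.72 * 9.81 / 1.92
gamma_d = 13.898 kN/m^3


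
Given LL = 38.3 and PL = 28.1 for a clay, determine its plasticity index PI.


Using PI = LL - PL
PI = 38.3 - 28.1
PI = 10.2


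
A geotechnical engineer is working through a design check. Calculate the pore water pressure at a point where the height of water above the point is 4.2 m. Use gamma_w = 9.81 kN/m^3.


Using u = gamma_w * h_w
u = 9.81 * 4.2
u = 41.2 kPa


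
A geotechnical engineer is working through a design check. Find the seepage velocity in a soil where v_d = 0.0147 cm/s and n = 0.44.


Using v_s = v_d / n
v_s = 0.0147 / 0.44
v_s = 0.03341 cm/s


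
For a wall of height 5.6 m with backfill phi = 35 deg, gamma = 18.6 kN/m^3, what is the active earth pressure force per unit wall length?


Result: 79.03 kN/m

Derivation:
Compute active earth pressure coefficient:
Ka = tan^2(45 - phi/2) = tan^2(27.5) = 0.27099
Compute active force:
Pa = 0.5 * Ka * gamma * H^2
Pa = 0.5 * 0.27099 * 18.6 * 5.6^2
Pa = 79.03 kN/m


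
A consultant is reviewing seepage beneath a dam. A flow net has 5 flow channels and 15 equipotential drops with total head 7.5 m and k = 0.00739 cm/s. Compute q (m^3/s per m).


Convert k to m/s for unit consistency with H:
k = 0.00739 cm/s = 0.00739 / 100 m/s = 7.39e-05 m/s
Using q = k * H * Nf / Nd
Nf / Nd = 5 / 15 = 0.3333
q = 7.39e-05 * 7.5 * 0.3333
q = 0.0001847 m^3/s per m


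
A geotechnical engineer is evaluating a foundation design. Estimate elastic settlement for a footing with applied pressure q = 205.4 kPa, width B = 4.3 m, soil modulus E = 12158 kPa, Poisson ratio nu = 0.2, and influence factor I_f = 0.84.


Using Se = q * B * (1 - nu^2) * I_f / E
1 - nu^2 = 1 - 0.2^2 = 0.96
Se = 205.4 * 4.3 * 0.96 * 0.84 / 12158
Se = 0.058581 m
Convert to mm: Se = 0.058581 * 1000 = 58.581 mm


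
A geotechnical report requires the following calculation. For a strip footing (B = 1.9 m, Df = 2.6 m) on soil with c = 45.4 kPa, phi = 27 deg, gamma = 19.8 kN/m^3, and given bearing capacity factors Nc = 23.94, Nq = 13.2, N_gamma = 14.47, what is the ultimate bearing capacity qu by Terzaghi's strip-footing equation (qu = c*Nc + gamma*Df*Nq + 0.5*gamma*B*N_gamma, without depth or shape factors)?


Compute qu = c*Nc + gamma*Df*Nq + 0.5*gamma*B*N_gamma
Term 1: 45.4 * 23.94 = 1086.876
Term 2: 19.8 * 2.6 * 13.2 = 679.536
Term 3: 0.5 * 19.8 * 1.9 * 14.47 = 272.1807
qu = 1086.876 + 679.536 + 272.1807
qu = 2038.59 kPa


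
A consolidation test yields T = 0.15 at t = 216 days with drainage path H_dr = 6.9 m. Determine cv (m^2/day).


Using cv = T * H_dr^2 / t
H_dr^2 = 6.9^2 = 47.61
cv = 0.15 * 47.61 / 216
cv = 0.03306 m^2/day


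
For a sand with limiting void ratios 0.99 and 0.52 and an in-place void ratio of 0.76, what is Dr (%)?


Result: 48.94 %

Derivation:
Using Dr = (e_max - e) / (e_max - e_min) * 100
e_max - e = 0.99 - 0.76 = 0.23
e_max - e_min = 0.99 - 0.52 = 0.47
Dr = 0.23 / 0.47 * 100
Dr = 48.94 %


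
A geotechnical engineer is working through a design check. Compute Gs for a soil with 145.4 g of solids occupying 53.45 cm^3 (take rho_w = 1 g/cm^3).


Using Gs = m_s / (V_s * rho_w)
Since rho_w = 1 g/cm^3:
Gs = 145.4 / 53.45
Gs = 2.72


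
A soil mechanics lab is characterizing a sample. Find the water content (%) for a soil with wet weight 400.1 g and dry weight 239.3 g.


Using w = (m_wet - m_dry) / m_dry * 100
m_wet - m_dry = 400.1 - 239.3 = 160.8 g
w = 160.8 / 239.3 * 100
w = 67.2 %


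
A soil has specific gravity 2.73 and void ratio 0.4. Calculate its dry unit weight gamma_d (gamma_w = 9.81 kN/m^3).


Using gamma_d = Gs * gamma_w / (1 + e)
gamma_d = 2.73 * 9.81 / (1 + 0.4)
gamma_d = 2.73 * 9.81 / 1.4
gamma_d = 19.13 kN/m^3


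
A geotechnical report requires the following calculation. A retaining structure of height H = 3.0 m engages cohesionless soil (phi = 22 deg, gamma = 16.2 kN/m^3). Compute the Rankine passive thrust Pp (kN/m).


Result: 160.23 kN/m

Derivation:
Compute passive earth pressure coefficient:
Kp = tan^2(45 + phi/2) = tan^2(56.0) = 2.197987
Compute passive force:
Pp = 0.5 * Kp * gamma * H^2
Pp = 0.5 * 2.197987 * 16.2 * 3.0^2
Pp = 160.23 kN/m


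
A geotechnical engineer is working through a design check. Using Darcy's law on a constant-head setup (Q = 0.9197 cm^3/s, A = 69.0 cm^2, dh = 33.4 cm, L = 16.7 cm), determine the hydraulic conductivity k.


Result: 0.006664 cm/s

Derivation:
Compute hydraulic gradient:
i = dh / L = 33.4 / 16.7 = 2
Then apply Darcy's law:
k = Q / (A * i)
k = 0.9197 / (69.0 * 2)
k = 0.9197 / 138
k = 0.006664 cm/s
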